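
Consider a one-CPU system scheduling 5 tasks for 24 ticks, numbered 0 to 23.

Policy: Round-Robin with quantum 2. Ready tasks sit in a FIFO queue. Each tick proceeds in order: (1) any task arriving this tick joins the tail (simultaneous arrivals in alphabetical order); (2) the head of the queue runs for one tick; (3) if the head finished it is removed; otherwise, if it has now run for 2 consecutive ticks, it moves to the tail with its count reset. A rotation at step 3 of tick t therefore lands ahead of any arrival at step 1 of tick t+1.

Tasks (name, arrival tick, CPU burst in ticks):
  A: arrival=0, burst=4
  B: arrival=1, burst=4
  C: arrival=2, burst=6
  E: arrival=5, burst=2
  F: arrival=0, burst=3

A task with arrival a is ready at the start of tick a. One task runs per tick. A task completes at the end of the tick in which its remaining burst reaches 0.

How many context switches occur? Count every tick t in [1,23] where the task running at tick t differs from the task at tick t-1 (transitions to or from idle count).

context switches = 9

t=0: queue=[A,F] q_used=0 → run A
t=1: queue=[A,F,B] q_used=1 → run A
t=2: queue=[F,B,A,C] q_used=0 → run F
t=3: queue=[F,B,A,C] q_used=1 → run F
t=4: queue=[B,A,C,F] q_used=0 → run B
t=5: queue=[B,A,C,F,E] q_used=1 → run B
t=6: queue=[A,C,F,E,B] q_used=0 → run A
t=7: queue=[A,C,F,E,B] q_used=1 → run A
t=8: queue=[C,F,E,B] q_used=0 → run C
t=9: queue=[C,F,E,B] q_used=1 → run C
t=10: queue=[F,E,B,C] q_used=0 → run F
t=11: queue=[E,B,C] q_used=0 → run E
t=12: queue=[E,B,C] q_used=1 → run E
t=13: queue=[B,C] q_used=0 → run B
t=14: queue=[B,C] q_used=1 → run B
t=15: queue=[C] q_used=0 → run C
t=16: queue=[C] q_used=1 → run C
t=17: queue=[C] q_used=0 → run C
t=18: queue=[C] q_used=1 → run C
t=19: (idle)
t=20: (idle)
t=21: (idle)
t=22: (idle)
t=23: (idle)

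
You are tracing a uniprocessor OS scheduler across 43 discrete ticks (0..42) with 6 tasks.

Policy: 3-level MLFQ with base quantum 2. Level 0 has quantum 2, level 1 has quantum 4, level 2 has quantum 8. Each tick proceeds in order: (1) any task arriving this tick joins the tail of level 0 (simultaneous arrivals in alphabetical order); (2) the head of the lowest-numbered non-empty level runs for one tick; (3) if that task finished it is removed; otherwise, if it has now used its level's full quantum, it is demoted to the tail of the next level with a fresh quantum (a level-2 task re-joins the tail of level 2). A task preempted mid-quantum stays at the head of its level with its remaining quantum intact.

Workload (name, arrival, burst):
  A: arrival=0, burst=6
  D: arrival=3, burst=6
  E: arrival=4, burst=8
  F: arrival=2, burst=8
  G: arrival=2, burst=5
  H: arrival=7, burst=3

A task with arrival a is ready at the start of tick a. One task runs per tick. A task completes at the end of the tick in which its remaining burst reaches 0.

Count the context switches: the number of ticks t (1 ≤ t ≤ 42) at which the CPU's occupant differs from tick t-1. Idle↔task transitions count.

t=0: L0/L1/L2 = A/-/- → run A
t=1: L0/L1/L2 = A/-/- → run A
t=2: L0/L1/L2 = FG/A/- → run F
t=3: L0/L1/L2 = FGD/A/- → run F
t=4: L0/L1/L2 = GDE/AF/- → run G
t=5: L0/L1/L2 = GDE/AF/- → run G
t=6: L0/L1/L2 = DE/AFG/- → run D
t=7: L0/L1/L2 = DEH/AFG/- → run D
t=8: L0/L1/L2 = EH/AFGD/- → run E
t=9: L0/L1/L2 = EH/AFGD/- → run E
t=10: L0/L1/L2 = H/AFGDE/- → run H
t=11: L0/L1/L2 = H/AFGDE/- → run H
t=12: L0/L1/L2 = -/AFGDEH/- → run A
t=13: L0/L1/L2 = -/AFGDEH/- → run A
t=14: L0/L1/L2 = -/AFGDEH/- → run A
t=15: L0/L1/L2 = -/AFGDEH/- → run A
t=16: L0/L1/L2 = -/FGDEH/- → run F
t=17: L0/L1/L2 = -/FGDEH/- → run F
t=18: L0/L1/L2 = -/FGDEH/- → run F
t=19: L0/L1/L2 = -/FGDEH/- → run F
t=20: L0/L1/L2 = -/GDEH/F → run G
t=21: L0/L1/L2 = -/GDEH/F → run G
t=22: L0/L1/L2 = -/GDEH/F → run G
t=23: L0/L1/L2 = -/DEH/F → run D
t=24: L0/L1/L2 = -/DEH/F → run D
t=25: L0/L1/L2 = -/DEH/F → run D
t=26: L0/L1/L2 = -/DEH/F → run D
t=27: L0/L1/L2 = -/EH/F → run E
t=28: L0/L1/L2 = -/EH/F → run E
t=29: L0/L1/L2 = -/EH/F → run E
t=30: L0/L1/L2 = -/EH/F → run E
t=31: L0/L1/L2 = -/H/FE → run H
t=32: L0/L1/L2 = -/-/FE → run F
t=33: L0/L1/L2 = -/-/FE → run F
t=34: L0/L1/L2 = -/-/E → run E
t=35: L0/L1/L2 = -/-/E → run E
t=36: (idle)
t=37: (idle)
t=38: (idle)
t=39: (idle)
t=40: (idle)
t=41: (idle)
t=42: (idle)

context switches = 14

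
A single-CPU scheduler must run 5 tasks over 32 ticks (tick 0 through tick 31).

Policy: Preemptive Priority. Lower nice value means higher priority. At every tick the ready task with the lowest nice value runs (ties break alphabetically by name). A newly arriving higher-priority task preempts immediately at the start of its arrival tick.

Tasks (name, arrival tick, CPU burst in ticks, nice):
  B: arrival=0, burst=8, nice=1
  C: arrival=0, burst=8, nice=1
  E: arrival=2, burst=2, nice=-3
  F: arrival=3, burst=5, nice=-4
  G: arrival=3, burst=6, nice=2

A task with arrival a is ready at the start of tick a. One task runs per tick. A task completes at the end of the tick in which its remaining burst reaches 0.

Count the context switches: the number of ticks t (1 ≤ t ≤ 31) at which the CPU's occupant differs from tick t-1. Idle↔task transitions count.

t=0: ready={B,C} → run B
t=1: ready={B,C} → run B
t=2: ready={B,C,E} → run E
t=3: ready={B,C,E,F,G} → run F
t=4: ready={B,C,E,F,G} → run F
t=5: ready={B,C,E,F,G} → run F
t=6: ready={B,C,E,F,G} → run F
t=7: ready={B,C,E,F,G} → run F
t=8: ready={B,C,E,G} → run E
t=9: ready={B,C,G} → run B
t=10: ready={B,C,G} → run B
t=11: ready={B,C,G} → run B
t=12: ready={B,C,G} → run B
t=13: ready={B,C,G} → run B
t=14: ready={B,C,G} → run B
t=15: ready={C,G} → run C
t=16: ready={C,G} → run C
t=17: ready={C,G} → run C
t=18: ready={C,G} → run C
t=19: ready={C,G} → run C
t=20: ready={C,G} → run C
t=21: ready={C,G} → run C
t=22: ready={C,G} → run C
t=23: ready={G} → run G
t=24: ready={G} → run G
t=25: ready={G} → run G
t=26: ready={G} → run G
t=27: ready={G} → run G
t=28: ready={G} → run G
t=29: (idle)
t=30: (idle)
t=31: (idle)

context switches = 7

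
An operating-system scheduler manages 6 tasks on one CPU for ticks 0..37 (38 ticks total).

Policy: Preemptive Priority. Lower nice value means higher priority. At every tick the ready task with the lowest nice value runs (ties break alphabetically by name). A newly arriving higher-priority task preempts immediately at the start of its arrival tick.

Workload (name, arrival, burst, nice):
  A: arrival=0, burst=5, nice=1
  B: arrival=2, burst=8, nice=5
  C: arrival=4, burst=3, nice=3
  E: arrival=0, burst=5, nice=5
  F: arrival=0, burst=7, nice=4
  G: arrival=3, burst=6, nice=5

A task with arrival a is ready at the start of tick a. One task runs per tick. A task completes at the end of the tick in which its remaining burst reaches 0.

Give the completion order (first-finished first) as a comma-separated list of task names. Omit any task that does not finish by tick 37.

completion order = A, C, F, B, E, G

t=0: ready={A,E,F} → run A
t=1: ready={A,E,F} → run A
t=2: ready={A,B,E,F} → run A
t=3: ready={A,B,E,F,G} → run A
t=4: ready={A,B,C,E,F,G} → run A
t=5: ready={B,C,E,F,G} → run C
t=6: ready={B,C,E,F,G} → run C
t=7: ready={B,C,E,F,G} → run C
t=8: ready={B,E,F,G} → run F
t=9: ready={B,E,F,G} → run F
t=10: ready={B,E,F,G} → run F
t=11: ready={B,E,F,G} → run F
t=12: ready={B,E,F,G} → run F
t=13: ready={B,E,F,G} → run F
t=14: ready={B,E,F,G} → run F
t=15: ready={B,E,G} → run B
t=16: ready={B,E,G} → run B
t=17: ready={B,E,G} → run B
t=18: ready={B,E,G} → run B
t=19: ready={B,E,G} → run B
t=20: ready={B,E,G} → run B
t=21: ready={B,E,G} → run B
t=22: ready={B,E,G} → run B
t=23: ready={E,G} → run E
t=24: ready={E,G} → run E
t=25: ready={E,G} → run E
t=26: ready={E,G} → run E
t=27: ready={E,G} → run E
t=28: ready={G} → run G
t=29: ready={G} → run G
t=30: ready={G} → run G
t=31: ready={G} → run G
t=32: ready={G} → run G
t=33: ready={G} → run G
t=34: (idle)
t=35: (idle)
t=36: (idle)
t=37: (idle)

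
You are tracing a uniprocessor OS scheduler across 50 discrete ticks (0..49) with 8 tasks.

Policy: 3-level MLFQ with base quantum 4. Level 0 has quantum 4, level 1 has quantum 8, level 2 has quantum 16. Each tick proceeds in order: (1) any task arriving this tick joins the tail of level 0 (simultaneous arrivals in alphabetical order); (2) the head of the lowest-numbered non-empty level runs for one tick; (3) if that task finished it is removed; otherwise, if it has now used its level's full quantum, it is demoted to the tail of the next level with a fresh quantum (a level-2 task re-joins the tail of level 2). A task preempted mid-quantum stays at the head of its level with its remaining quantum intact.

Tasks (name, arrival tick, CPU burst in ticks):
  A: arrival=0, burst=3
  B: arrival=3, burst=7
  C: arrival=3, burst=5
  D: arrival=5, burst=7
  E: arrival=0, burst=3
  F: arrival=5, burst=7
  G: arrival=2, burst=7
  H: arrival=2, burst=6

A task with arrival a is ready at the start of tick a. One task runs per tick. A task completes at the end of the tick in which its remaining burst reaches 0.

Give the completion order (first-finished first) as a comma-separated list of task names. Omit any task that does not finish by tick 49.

completion order = A, E, G, H, B, C, D, F

t=0: L0/L1/L2 = AE/-/- → run A
t=1: L0/L1/L2 = AE/-/- → run A
t=2: L0/L1/L2 = AEGH/-/- → run A
t=3: L0/L1/L2 = EGHBC/-/- → run E
t=4: L0/L1/L2 = EGHBC/-/- → run E
t=5: L0/L1/L2 = EGHBCDF/-/- → run E
t=6: L0/L1/L2 = GHBCDF/-/- → run G
t=7: L0/L1/L2 = GHBCDF/-/- → run G
t=8: L0/L1/L2 = GHBCDF/-/- → run G
t=9: L0/L1/L2 = GHBCDF/-/- → run G
t=10: L0/L1/L2 = HBCDF/G/- → run H
t=11: L0/L1/L2 = HBCDF/G/- → run H
t=12: L0/L1/L2 = HBCDF/G/- → run H
t=13: L0/L1/L2 = HBCDF/G/- → run H
t=14: L0/L1/L2 = BCDF/GH/- → run B
t=15: L0/L1/L2 = BCDF/GH/- → run B
t=16: L0/L1/L2 = BCDF/GH/- → run B
t=17: L0/L1/L2 = BCDF/GH/- → run B
t=18: L0/L1/L2 = CDF/GHB/- → run C
t=19: L0/L1/L2 = CDF/GHB/- → run C
t=20: L0/L1/L2 = CDF/GHB/- → run C
t=21: L0/L1/L2 = CDF/GHB/- → run C
t=22: L0/L1/L2 = DF/GHBC/- → run D
t=23: L0/L1/L2 = DF/GHBC/- → run D
t=24: L0/L1/L2 = DF/GHBC/- → run D
t=25: L0/L1/L2 = DF/GHBC/- → run D
t=26: L0/L1/L2 = F/GHBCD/- → run F
t=27: L0/L1/L2 = F/GHBCD/- → run F
t=28: L0/L1/L2 = F/GHBCD/- → run F
t=29: L0/L1/L2 = F/GHBCD/- → run F
t=30: L0/L1/L2 = -/GHBCDF/- → run G
t=31: L0/L1/L2 = -/GHBCDF/- → run G
t=32: L0/L1/L2 = -/GHBCDF/- → run G
t=33: L0/L1/L2 = -/HBCDF/- → run H
t=34: L0/L1/L2 = -/HBCDF/- → run H
t=35: L0/L1/L2 = -/BCDF/- → run B
t=36: L0/L1/L2 = -/BCDF/- → run B
t=37: L0/L1/L2 = -/BCDF/- → run B
t=38: L0/L1/L2 = -/CDF/- → run C
t=39: L0/L1/L2 = -/DF/- → run D
t=40: L0/L1/L2 = -/DF/- → run D
t=41: L0/L1/L2 = -/DF/- → run D
t=42: L0/L1/L2 = -/F/- → run F
t=43: L0/L1/L2 = -/F/- → run F
t=44: L0/L1/L2 = -/F/- → run F
t=45: (idle)
t=46: (idle)
t=47: (idle)
t=48: (idle)
t=49: (idle)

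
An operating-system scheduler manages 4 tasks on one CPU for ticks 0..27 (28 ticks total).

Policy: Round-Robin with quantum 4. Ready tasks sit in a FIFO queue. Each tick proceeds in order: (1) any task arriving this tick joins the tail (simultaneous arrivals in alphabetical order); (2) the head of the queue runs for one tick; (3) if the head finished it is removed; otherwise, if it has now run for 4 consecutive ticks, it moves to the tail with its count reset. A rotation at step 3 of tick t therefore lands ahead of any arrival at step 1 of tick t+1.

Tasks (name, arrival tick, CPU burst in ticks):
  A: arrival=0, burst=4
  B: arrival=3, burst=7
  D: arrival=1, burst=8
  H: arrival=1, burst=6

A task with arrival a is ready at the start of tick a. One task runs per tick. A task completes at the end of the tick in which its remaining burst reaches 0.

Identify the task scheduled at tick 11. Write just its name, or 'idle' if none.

t=0: queue=[A] q_used=0 → run A
t=1: queue=[A,D,H] q_used=1 → run A
t=2: queue=[A,D,H] q_used=2 → run A
t=3: queue=[A,D,H,B] q_used=3 → run A
t=4: queue=[D,H,B] q_used=0 → run D
t=5: queue=[D,H,B] q_used=1 → run D
t=6: queue=[D,H,B] q_used=2 → run D
t=7: queue=[D,H,B] q_used=3 → run D
t=8: queue=[H,B,D] q_used=0 → run H
t=9: queue=[H,B,D] q_used=1 → run H
t=10: queue=[H,B,D] q_used=2 → run H
t=11: queue=[H,B,D] q_used=3 → run H
t=12: queue=[B,D,H] q_used=0 → run B
t=13: queue=[B,D,H] q_used=1 → run B
t=14: queue=[B,D,H] q_used=2 → run B
t=15: queue=[B,D,H] q_used=3 → run B
t=16: queue=[D,H,B] q_used=0 → run D
t=17: queue=[D,H,B] q_used=1 → run D
t=18: queue=[D,H,B] q_used=2 → run D
t=19: queue=[D,H,B] q_used=3 → run D
t=20: queue=[H,B] q_used=0 → run H
t=21: queue=[H,B] q_used=1 → run H
t=22: queue=[B] q_used=0 → run B
t=23: queue=[B] q_used=1 → run B
t=24: queue=[B] q_used=2 → run B
t=25: (idle)
t=26: (idle)
t=27: (idle)

running at tick 11 = H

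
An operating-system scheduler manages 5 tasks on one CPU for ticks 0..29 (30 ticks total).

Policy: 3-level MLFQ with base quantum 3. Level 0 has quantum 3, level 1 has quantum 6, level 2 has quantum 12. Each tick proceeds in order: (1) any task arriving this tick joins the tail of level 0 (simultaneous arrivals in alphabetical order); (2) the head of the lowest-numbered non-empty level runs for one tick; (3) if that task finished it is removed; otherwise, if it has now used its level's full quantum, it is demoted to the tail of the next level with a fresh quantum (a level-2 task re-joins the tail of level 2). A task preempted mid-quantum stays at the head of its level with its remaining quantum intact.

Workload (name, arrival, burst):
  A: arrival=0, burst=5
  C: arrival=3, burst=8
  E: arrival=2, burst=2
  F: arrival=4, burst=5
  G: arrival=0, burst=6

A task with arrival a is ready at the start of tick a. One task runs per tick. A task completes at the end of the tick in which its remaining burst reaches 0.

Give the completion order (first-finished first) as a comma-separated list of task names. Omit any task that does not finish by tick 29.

completion order = E, A, G, C, F

t=0: L0/L1/L2 = AG/-/- → run A
t=1: L0/L1/L2 = AG/-/- → run A
t=2: L0/L1/L2 = AGE/-/- → run A
t=3: L0/L1/L2 = GEC/A/- → run G
t=4: L0/L1/L2 = GECF/A/- → run G
t=5: L0/L1/L2 = GECF/A/- → run G
t=6: L0/L1/L2 = ECF/AG/- → run E
t=7: L0/L1/L2 = ECF/AG/- → run E
t=8: L0/L1/L2 = CF/AG/- → run C
t=9: L0/L1/L2 = CF/AG/- → run C
t=10: L0/L1/L2 = CF/AG/- → run C
t=11: L0/L1/L2 = F/AGC/- → run F
t=12: L0/L1/L2 = F/AGC/- → run F
t=13: L0/L1/L2 = F/AGC/- → run F
t=14: L0/L1/L2 = -/AGCF/- → run A
t=15: L0/L1/L2 = -/AGCF/- → run A
t=16: L0/L1/L2 = -/GCF/- → run G
t=17: L0/L1/L2 = -/GCF/- → run G
t=18: L0/L1/L2 = -/GCF/- → run G
t=19: L0/L1/L2 = -/CF/- → run C
t=20: L0/L1/L2 = -/CF/- → run C
t=21: L0/L1/L2 = -/CF/- → run C
t=22: L0/L1/L2 = -/CF/- → run C
t=23: L0/L1/L2 = -/CF/- → run C
t=24: L0/L1/L2 = -/F/- → run F
t=25: L0/L1/L2 = -/F/- → run F
t=26: (idle)
t=27: (idle)
t=28: (idle)
t=29: (idle)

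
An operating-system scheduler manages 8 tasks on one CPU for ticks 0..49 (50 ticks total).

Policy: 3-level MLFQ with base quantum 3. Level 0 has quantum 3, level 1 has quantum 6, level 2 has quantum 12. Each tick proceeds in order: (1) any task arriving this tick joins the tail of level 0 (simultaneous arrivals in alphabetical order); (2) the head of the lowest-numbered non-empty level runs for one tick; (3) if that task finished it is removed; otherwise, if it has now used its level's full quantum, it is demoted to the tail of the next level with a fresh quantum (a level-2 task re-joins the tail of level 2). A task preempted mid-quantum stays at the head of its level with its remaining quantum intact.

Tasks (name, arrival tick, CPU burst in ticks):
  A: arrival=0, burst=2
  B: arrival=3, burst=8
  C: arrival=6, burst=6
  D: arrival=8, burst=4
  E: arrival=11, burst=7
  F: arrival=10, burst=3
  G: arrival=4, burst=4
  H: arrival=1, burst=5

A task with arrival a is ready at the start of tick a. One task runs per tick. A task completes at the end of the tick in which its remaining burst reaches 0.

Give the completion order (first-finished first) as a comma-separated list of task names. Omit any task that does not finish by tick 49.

t=0: L0/L1/L2 = A/-/- → run A
t=1: L0/L1/L2 = AH/-/- → run A
t=2: L0/L1/L2 = H/-/- → run H
t=3: L0/L1/L2 = HB/-/- → run H
t=4: L0/L1/L2 = HBG/-/- → run H
t=5: L0/L1/L2 = BG/H/- → run B
t=6: L0/L1/L2 = BGC/H/- → run B
t=7: L0/L1/L2 = BGC/H/- → run B
t=8: L0/L1/L2 = GCD/HB/- → run G
t=9: L0/L1/L2 = GCD/HB/- → run G
t=10: L0/L1/L2 = GCDF/HB/- → run G
t=11: L0/L1/L2 = CDFE/HBG/- → run C
t=12: L0/L1/L2 = CDFE/HBG/- → run C
t=13: L0/L1/L2 = CDFE/HBG/- → run C
t=14: L0/L1/L2 = DFE/HBGC/- → run D
t=15: L0/L1/L2 = DFE/HBGC/- → run D
t=16: L0/L1/L2 = DFE/HBGC/- → run D
t=17: L0/L1/L2 = FE/HBGCD/- → run F
t=18: L0/L1/L2 = FE/HBGCD/- → run F
t=19: L0/L1/L2 = FE/HBGCD/- → run F
t=20: L0/L1/L2 = E/HBGCD/- → run E
t=21: L0/L1/L2 = E/HBGCD/- → run E
t=22: L0/L1/L2 = E/HBGCD/- → run E
t=23: L0/L1/L2 = -/HBGCDE/- → run H
t=24: L0/L1/L2 = -/HBGCDE/- → run H
t=25: L0/L1/L2 = -/BGCDE/- → run B
t=26: L0/L1/L2 = -/BGCDE/- → run B
t=27: L0/L1/L2 = -/BGCDE/- → run B
t=28: L0/L1/L2 = -/BGCDE/- → run B
t=29: L0/L1/L2 = -/BGCDE/- → run B
t=30: L0/L1/L2 = -/GCDE/- → run G
t=31: L0/L1/L2 = -/CDE/- → run C
t=32: L0/L1/L2 = -/CDE/- → run C
t=33: L0/L1/L2 = -/CDE/- → run C
t=34: L0/L1/L2 = -/DE/- → run D
t=35: L0/L1/L2 = -/E/- → run E
t=36: L0/L1/L2 = -/E/- → run E
t=37: L0/L1/L2 = -/E/- → run E
t=38: L0/L1/L2 = -/E/- → run E
t=39: (idle)
t=40: (idle)
t=41: (idle)
t=42: (idle)
t=43: (idle)
t=44: (idle)
t=45: (idle)
t=46: (idle)
t=47: (idle)
t=48: (idle)
t=49: (idle)

completion order = A, F, H, B, G, C, D, E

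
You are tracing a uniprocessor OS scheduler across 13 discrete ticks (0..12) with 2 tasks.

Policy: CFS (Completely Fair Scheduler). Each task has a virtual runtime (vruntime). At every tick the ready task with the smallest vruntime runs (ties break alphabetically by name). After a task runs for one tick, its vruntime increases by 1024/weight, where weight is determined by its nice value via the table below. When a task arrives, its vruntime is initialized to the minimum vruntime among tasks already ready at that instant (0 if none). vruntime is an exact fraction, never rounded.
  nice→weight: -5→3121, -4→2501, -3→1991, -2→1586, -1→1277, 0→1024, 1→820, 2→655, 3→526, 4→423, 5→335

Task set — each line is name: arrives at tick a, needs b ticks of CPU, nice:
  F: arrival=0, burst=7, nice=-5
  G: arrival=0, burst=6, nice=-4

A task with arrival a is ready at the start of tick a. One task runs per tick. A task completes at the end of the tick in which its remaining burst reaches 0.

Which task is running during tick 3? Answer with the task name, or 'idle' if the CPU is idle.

running at tick 3 = G

t=0: vr[F=0 G=0] → run F
t=1: vr[F=1024/3121 G=0] → run G
t=2: vr[F=1024/3121 G=1024/2501] → run F
t=3: vr[F=2048/3121 G=1024/2501] → run G
t=4: vr[F=2048/3121 G=2048/2501] → run F
t=5: vr[F=3072/3121 G=2048/2501] → run G
t=6: vr[F=3072/3121 G=3072/2501] → run F
t=7: vr[F=4096/3121 G=3072/2501] → run G
t=8: vr[F=4096/3121 G=4096/2501] → run F
t=9: vr[F=5120/3121 G=4096/2501] → run G
t=10: vr[F=5120/3121 G=5120/2501] → run F
t=11: vr[F=6144/3121 G=5120/2501] → run F
t=12: vr[G=5120/2501] → run G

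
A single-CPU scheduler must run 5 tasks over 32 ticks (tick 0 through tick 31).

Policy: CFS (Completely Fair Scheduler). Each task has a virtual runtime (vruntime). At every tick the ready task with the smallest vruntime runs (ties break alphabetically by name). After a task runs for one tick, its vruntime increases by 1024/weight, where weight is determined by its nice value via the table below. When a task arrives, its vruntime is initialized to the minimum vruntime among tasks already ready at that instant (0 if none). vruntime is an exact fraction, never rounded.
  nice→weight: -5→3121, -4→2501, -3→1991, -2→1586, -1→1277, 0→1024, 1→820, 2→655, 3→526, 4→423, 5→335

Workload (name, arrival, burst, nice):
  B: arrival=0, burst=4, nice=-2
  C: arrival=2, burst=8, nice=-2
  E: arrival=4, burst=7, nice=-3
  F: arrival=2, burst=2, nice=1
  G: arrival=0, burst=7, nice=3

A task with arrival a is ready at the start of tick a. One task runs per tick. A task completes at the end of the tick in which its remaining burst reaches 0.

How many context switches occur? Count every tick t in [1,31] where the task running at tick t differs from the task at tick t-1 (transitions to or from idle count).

t=0: vr[B=0 G=0] → run B
t=1: vr[B=512/793 G=0] → run G
t=2: vr[B=512/793 C=512/793 F=512/793 G=512/263] → run B
t=3: vr[B=1024/793 C=512/793 F=512/793 G=512/263] → run C
t=4: vr[B=1024/793 C=1024/793 E=512/793 F=512/793 G=512/263] → run E
t=5: vr[B=1024/793 C=1024/793 E=1831424/1578863 F=512/793 G=512/263] → run F
t=6: vr[B=1024/793 C=1024/793 E=1831424/1578863 F=307968/162565 G=512/263] → run E
t=7: vr[B=1024/793 C=1024/793 E=2643456/1578863 F=307968/162565 G=512/263] → run B
t=8: vr[B=1536/793 C=1024/793 E=2643456/1578863 F=307968/162565 G=512/263] → run C
t=9: vr[B=1536/793 C=1536/793 E=2643456/1578863 F=307968/162565 G=512/263] → run E
t=10: vr[B=1536/793 C=1536/793 E=3455488/1578863 F=307968/162565 G=512/263] → run F
t=11: vr[B=1536/793 C=1536/793 E=3455488/1578863 G=512/263] → run B
t=12: vr[C=1536/793 E=3455488/1578863 G=512/263] → run C
t=13: vr[C=2048/793 E=3455488/1578863 G=512/263] → run G
t=14: vr[C=2048/793 E=3455488/1578863 G=1024/263] → run E
t=15: vr[C=2048/793 E=4267520/1578863 G=1024/263] → run C
t=16: vr[C=2560/793 E=4267520/1578863 G=1024/263] → run E
t=17: vr[C=2560/793 E=5079552/1578863 G=1024/263] → run E
t=18: vr[C=2560/793 E=5891584/1578863 G=1024/263] → run C
t=19: vr[C=3072/793 E=5891584/1578863 G=1024/263] → run E
t=20: vr[C=3072/793 G=1024/263] → run C
t=21: vr[C=3584/793 G=1024/263] → run G
t=22: vr[C=3584/793 G=1536/263] → run C
t=23: vr[C=4096/793 G=1536/263] → run C
t=24: vr[G=1536/263] → run G
t=25: vr[G=2048/263] → run G
t=26: vr[G=2560/263] → run G
t=27: vr[G=3072/263] → run G
t=28: (idle)
t=29: (idle)
t=30: (idle)
t=31: (idle)

context switches = 23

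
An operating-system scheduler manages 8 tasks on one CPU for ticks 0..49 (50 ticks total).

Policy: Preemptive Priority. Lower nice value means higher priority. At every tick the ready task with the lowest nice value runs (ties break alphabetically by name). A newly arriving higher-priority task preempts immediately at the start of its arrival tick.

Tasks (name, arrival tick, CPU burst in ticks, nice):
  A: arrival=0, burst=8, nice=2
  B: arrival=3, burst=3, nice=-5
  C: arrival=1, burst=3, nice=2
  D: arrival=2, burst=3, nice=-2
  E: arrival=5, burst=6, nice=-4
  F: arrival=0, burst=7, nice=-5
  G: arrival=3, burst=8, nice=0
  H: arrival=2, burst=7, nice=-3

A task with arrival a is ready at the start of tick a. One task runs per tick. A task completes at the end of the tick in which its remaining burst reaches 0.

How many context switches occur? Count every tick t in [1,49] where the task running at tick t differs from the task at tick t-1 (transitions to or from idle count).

t=0: ready={A,F} → run F
t=1: ready={A,C,F} → run F
t=2: ready={A,C,D,F,H} → run F
t=3: ready={A,B,C,D,F,G,H} → run B
t=4: ready={A,B,C,D,F,G,H} → run B
t=5: ready={A,B,C,D,E,F,G,H} → run B
t=6: ready={A,C,D,E,F,G,H} → run F
t=7: ready={A,C,D,E,F,G,H} → run F
t=8: ready={A,C,D,E,F,G,H} → run F
t=9: ready={A,C,D,E,F,G,H} → run F
t=10: ready={A,C,D,E,G,H} → run E
t=11: ready={A,C,D,E,G,H} → run E
t=12: ready={A,C,D,E,G,H} → run E
t=13: ready={A,C,D,E,G,H} → run E
t=14: ready={A,C,D,E,G,H} → run E
t=15: ready={A,C,D,E,G,H} → run E
t=16: ready={A,C,D,G,H} → run H
t=17: ready={A,C,D,G,H} → run H
t=18: ready={A,C,D,G,H} → run H
t=19: ready={A,C,D,G,H} → run H
t=20: ready={A,C,D,G,H} → run H
t=21: ready={A,C,D,G,H} → run H
t=22: ready={A,C,D,G,H} → run H
t=23: ready={A,C,D,G} → run D
t=24: ready={A,C,D,G} → run D
t=25: ready={A,C,D,G} → run D
t=26: ready={A,C,G} → run G
t=27: ready={A,C,G} → run G
t=28: ready={A,C,G} → run G
t=29: ready={A,C,G} → run G
t=30: ready={A,C,G} → run G
t=31: ready={A,C,G} → run G
t=32: ready={A,C,G} → run G
t=33: ready={A,C,G} → run G
t=34: ready={A,C} → run A
t=35: ready={A,C} → run A
t=36: ready={A,C} → run A
t=37: ready={A,C} → run A
t=38: ready={A,C} → run A
t=39: ready={A,C} → run A
t=40: ready={A,C} → run A
t=41: ready={A,C} → run A
t=42: ready={C} → run C
t=43: ready={C} → run C
t=44: ready={C} → run C
t=45: (idle)
t=46: (idle)
t=47: (idle)
t=48: (idle)
t=49: (idle)

context switches = 9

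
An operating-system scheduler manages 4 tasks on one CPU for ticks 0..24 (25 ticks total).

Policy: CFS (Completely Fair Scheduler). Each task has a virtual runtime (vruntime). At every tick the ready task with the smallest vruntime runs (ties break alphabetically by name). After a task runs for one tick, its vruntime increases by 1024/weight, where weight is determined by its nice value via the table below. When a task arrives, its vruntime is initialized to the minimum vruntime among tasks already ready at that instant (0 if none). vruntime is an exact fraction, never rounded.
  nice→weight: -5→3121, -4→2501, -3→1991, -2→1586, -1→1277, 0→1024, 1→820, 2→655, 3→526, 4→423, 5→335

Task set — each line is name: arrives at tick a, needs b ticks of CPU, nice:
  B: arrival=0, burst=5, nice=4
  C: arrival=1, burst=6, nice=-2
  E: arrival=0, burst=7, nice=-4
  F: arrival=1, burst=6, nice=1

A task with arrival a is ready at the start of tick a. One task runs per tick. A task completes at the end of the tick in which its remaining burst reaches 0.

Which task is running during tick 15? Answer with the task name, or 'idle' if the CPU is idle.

t=0: vr[B=0 E=0] → run B
t=1: vr[B=1024/423 C=0 E=0 F=0] → run C
t=2: vr[B=1024/423 C=512/793 E=0 F=0] → run E
t=3: vr[B=1024/423 C=512/793 E=1024/2501 F=0] → run F
t=4: vr[B=1024/423 C=512/793 E=1024/2501 F=256/205] → run E
t=5: vr[B=1024/423 C=512/793 E=2048/2501 F=256/205] → run C
t=6: vr[B=1024/423 C=1024/793 E=2048/2501 F=256/205] → run E
t=7: vr[B=1024/423 C=1024/793 E=3072/2501 F=256/205] → run E
t=8: vr[B=1024/423 C=1024/793 E=4096/2501 F=256/205] → run F
t=9: vr[B=1024/423 C=1024/793 E=4096/2501 F=512/205] → run C
t=10: vr[B=1024/423 C=1536/793 E=4096/2501 F=512/205] → run E
t=11: vr[B=1024/423 C=1536/793 E=5120/2501 F=512/205] → run C
t=12: vr[B=1024/423 C=2048/793 E=5120/2501 F=512/205] → run E
t=13: vr[B=1024/423 C=2048/793 E=6144/2501 F=512/205] → run B
t=14: vr[B=2048/423 C=2048/793 E=6144/2501 F=512/205] → run E
t=15: vr[B=2048/423 C=2048/793 F=512/205] → run F
t=16: vr[B=2048/423 C=2048/793 F=768/205] → run C
t=17: vr[B=2048/423 C=2560/793 F=768/205] → run C
t=18: vr[B=2048/423 F=768/205] → run F
t=19: vr[B=2048/423 F=1024/205] → run B
t=20: vr[B=1024/141 F=1024/205] → run F
t=21: vr[B=1024/141 F=256/41] → run F
t=22: vr[B=1024/141] → run B
t=23: vr[B=4096/423] → run B
t=24: (idle)

running at tick 15 = F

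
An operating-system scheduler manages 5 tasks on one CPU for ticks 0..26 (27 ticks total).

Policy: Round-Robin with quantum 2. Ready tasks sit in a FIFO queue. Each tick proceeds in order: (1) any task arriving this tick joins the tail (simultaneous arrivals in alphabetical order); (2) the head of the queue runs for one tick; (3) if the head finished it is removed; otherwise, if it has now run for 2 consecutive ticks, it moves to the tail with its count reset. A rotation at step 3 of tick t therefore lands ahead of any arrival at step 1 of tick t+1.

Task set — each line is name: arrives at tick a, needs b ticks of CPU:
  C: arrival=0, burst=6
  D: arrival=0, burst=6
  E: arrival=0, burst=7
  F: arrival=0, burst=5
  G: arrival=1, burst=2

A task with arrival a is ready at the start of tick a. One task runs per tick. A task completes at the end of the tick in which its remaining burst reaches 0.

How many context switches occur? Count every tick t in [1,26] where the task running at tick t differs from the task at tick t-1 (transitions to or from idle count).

context switches = 14

t=0: queue=[C,D,E,F] q_used=0 → run C
t=1: queue=[C,D,E,F,G] q_used=1 → run C
t=2: queue=[D,E,F,G,C] q_used=0 → run D
t=3: queue=[D,E,F,G,C] q_used=1 → run D
t=4: queue=[E,F,G,C,D] q_used=0 → run E
t=5: queue=[E,F,G,C,D] q_used=1 → run E
t=6: queue=[F,G,C,D,E] q_used=0 → run F
t=7: queue=[F,G,C,D,E] q_used=1 → run F
t=8: queue=[G,C,D,E,F] q_used=0 → run G
t=9: queue=[G,C,D,E,F] q_used=1 → run G
t=10: queue=[C,D,E,F] q_used=0 → run C
t=11: queue=[C,D,E,F] q_used=1 → run C
t=12: queue=[D,E,F,C] q_used=0 → run D
t=13: queue=[D,E,F,C] q_used=1 → run D
t=14: queue=[E,F,C,D] q_used=0 → run E
t=15: queue=[E,F,C,D] q_used=1 → run E
t=16: queue=[F,C,D,E] q_used=0 → run F
t=17: queue=[F,C,D,E] q_used=1 → run F
t=18: queue=[C,D,E,F] q_used=0 → run C
t=19: queue=[C,D,E,F] q_used=1 → run C
t=20: queue=[D,E,F] q_used=0 → run D
t=21: queue=[D,E,F] q_used=1 → run D
t=22: queue=[E,F] q_used=0 → run E
t=23: queue=[E,F] q_used=1 → run E
t=24: queue=[F,E] q_used=0 → run F
t=25: queue=[E] q_used=0 → run E
t=26: (idle)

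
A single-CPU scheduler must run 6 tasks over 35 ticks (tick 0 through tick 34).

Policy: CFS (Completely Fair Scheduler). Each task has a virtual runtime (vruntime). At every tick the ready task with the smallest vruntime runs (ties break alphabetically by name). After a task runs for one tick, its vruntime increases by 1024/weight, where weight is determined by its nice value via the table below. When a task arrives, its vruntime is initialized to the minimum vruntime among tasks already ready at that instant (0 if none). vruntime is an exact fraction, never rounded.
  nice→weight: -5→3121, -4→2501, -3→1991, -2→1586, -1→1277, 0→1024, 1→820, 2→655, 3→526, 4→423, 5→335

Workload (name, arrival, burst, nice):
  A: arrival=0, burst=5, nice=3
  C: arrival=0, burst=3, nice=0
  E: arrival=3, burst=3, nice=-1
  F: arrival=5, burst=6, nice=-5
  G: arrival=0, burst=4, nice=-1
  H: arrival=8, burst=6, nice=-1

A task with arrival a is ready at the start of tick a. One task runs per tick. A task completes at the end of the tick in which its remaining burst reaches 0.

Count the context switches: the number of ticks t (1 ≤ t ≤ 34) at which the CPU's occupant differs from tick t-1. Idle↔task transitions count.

t=0: vr[A=0 C=0 G=0] → run A
t=1: vr[A=512/263 C=0 G=0] → run C
t=2: vr[A=512/263 C=1 G=0] → run G
t=3: vr[A=512/263 C=1 E=1024/1277 G=1024/1277] → run E
t=4: vr[A=512/263 C=1 E=2048/1277 G=1024/1277] → run G
t=5: vr[A=512/263 C=1 E=2048/1277 F=1 G=2048/1277] → run C
t=6: vr[A=512/263 C=2 E=2048/1277 F=1 G=2048/1277] → run F
t=7: vr[A=512/263 C=2 E=2048/1277 F=4145/3121 G=2048/1277] → run F
t=8: vr[A=512/263 C=2 E=2048/1277 F=5169/3121 G=2048/1277 H=2048/1277] → run E
t=9: vr[A=512/263 C=2 E=3072/1277 F=5169/3121 G=2048/1277 H=2048/1277] → run G
t=10: vr[A=512/263 C=2 E=3072/1277 F=5169/3121 G=3072/1277 H=2048/1277] → run H
t=11: vr[A=512/263 C=2 E=3072/1277 F=5169/3121 G=3072/1277 H=3072/1277] → run F
t=12: vr[A=512/263 C=2 E=3072/1277 F=6193/3121 G=3072/1277 H=3072/1277] → run A
t=13: vr[A=1024/263 C=2 E=3072/1277 F=6193/3121 G=3072/1277 H=3072/1277] → run F
t=14: vr[A=1024/263 C=2 E=3072/1277 F=7217/3121 G=3072/1277 H=3072/1277] → run C
t=15: vr[A=1024/263 E=3072/1277 F=7217/3121 G=3072/1277 H=3072/1277] → run F
t=16: vr[A=1024/263 E=3072/1277 F=8241/3121 G=3072/1277 H=3072/1277] → run E
t=17: vr[A=1024/263 F=8241/3121 G=3072/1277 H=3072/1277] → run G
t=18: vr[A=1024/263 F=8241/3121 H=3072/1277] → run H
t=19: vr[A=1024/263 F=8241/3121 H=4096/1277] → run F
t=20: vr[A=1024/263 H=4096/1277] → run H
t=21: vr[A=1024/263 H=5120/1277] → run A
t=22: vr[A=1536/263 H=5120/1277] → run H
t=23: vr[A=1536/263 H=6144/1277] → run H
t=24: vr[A=1536/263 H=7168/1277] → run H
t=25: vr[A=1536/263] → run A
t=26: vr[A=2048/263] → run A
t=27: (idle)
t=28: (idle)
t=29: (idle)
t=30: (idle)
t=31: (idle)
t=32: (idle)
t=33: (idle)
t=34: (idle)

context switches = 23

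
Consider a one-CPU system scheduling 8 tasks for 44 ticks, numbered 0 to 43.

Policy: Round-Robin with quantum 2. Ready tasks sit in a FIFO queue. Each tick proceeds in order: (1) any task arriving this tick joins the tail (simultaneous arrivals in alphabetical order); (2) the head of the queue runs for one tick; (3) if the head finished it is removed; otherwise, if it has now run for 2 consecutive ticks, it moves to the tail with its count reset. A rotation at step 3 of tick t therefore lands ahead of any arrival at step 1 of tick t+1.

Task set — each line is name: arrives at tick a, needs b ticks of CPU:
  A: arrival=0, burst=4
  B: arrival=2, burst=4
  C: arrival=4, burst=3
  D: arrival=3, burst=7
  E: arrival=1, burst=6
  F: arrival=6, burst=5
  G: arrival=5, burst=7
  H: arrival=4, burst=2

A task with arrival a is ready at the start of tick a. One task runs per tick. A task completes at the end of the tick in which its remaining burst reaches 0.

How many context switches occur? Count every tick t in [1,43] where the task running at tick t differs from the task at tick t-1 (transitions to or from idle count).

t=0: queue=[A] q_used=0 → run A
t=1: queue=[A,E] q_used=1 → run A
t=2: queue=[E,A,B] q_used=0 → run E
t=3: queue=[E,A,B,D] q_used=1 → run E
t=4: queue=[A,B,D,E,C,H] q_used=0 → run A
t=5: queue=[A,B,D,E,C,H,G] q_used=1 → run A
t=6: queue=[B,D,E,C,H,G,F] q_used=0 → run B
t=7: queue=[B,D,E,C,H,G,F] q_used=1 → run B
t=8: queue=[D,E,C,H,G,F,B] q_used=0 → run D
t=9: queue=[D,E,C,H,G,F,B] q_used=1 → run D
t=10: queue=[E,C,H,G,F,B,D] q_used=0 → run E
t=11: queue=[E,C,H,G,F,B,D] q_used=1 → run E
t=12: queue=[C,H,G,F,B,D,E] q_used=0 → run C
t=13: queue=[C,H,G,F,B,D,E] q_used=1 → run C
t=14: queue=[H,G,F,B,D,E,C] q_used=0 → run H
t=15: queue=[H,G,F,B,D,E,C] q_used=1 → run H
t=16: queue=[G,F,B,D,E,C] q_used=0 → run G
t=17: queue=[G,F,B,D,E,C] q_used=1 → run G
t=18: queue=[F,B,D,E,C,G] q_used=0 → run F
t=19: queue=[F,B,D,E,C,G] q_used=1 → run F
t=20: queue=[B,D,E,C,G,F] q_used=0 → run B
t=21: queue=[B,D,E,C,G,F] q_used=1 → run B
t=22: queue=[D,E,C,G,F] q_used=0 → run D
t=23: queue=[D,E,C,G,F] q_used=1 → run D
t=24: queue=[E,C,G,F,D] q_used=0 → run E
t=25: queue=[E,C,G,F,D] q_used=1 → run E
t=26: queue=[C,G,F,D] q_used=0 → run C
t=27: queue=[G,F,D] q_used=0 → run G
t=28: queue=[G,F,D] q_used=1 → run G
t=29: queue=[F,D,G] q_used=0 → run F
t=30: queue=[F,D,G] q_used=1 → run F
t=31: queue=[D,G,F] q_used=0 → run D
t=32: queue=[D,G,F] q_used=1 → run D
t=33: queue=[G,F,D] q_used=0 → run G
t=34: queue=[G,F,D] q_used=1 → run G
t=35: queue=[F,D,G] q_used=0 → run F
t=36: queue=[D,G] q_used=0 → run D
t=37: queue=[G] q_used=0 → run G
t=38: (idle)
t=39: (idle)
t=40: (idle)
t=41: (idle)
t=42: (idle)
t=43: (idle)

context switches = 21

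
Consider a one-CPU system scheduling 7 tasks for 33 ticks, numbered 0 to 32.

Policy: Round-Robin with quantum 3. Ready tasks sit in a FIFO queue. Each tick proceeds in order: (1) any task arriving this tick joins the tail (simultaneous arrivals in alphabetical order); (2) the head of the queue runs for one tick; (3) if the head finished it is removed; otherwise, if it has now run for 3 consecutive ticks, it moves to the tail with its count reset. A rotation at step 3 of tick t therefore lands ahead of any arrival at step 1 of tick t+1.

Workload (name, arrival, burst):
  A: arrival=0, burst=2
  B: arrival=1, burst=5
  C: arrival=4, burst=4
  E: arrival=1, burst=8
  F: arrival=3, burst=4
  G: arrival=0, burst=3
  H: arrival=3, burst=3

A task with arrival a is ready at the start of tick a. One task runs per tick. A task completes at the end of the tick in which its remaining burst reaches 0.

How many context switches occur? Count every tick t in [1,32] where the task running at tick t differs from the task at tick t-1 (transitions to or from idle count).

t=0: queue=[A,G] q_used=0 → run A
t=1: queue=[A,G,B,E] q_used=1 → run A
t=2: queue=[G,B,E] q_used=0 → run G
t=3: queue=[G,B,E,F,H] q_used=1 → run G
t=4: queue=[G,B,E,F,H,C] q_used=2 → run G
t=5: queue=[B,E,F,H,C] q_used=0 → run B
t=6: queue=[B,E,F,H,C] q_used=1 → run B
t=7: queue=[B,E,F,H,C] q_used=2 → run B
t=8: queue=[E,F,H,C,B] q_used=0 → run E
t=9: queue=[E,F,H,C,B] q_used=1 → run E
t=10: queue=[E,F,H,C,B] q_used=2 → run E
t=11: queue=[F,H,C,B,E] q_used=0 → run F
t=12: queue=[F,H,C,B,E] q_used=1 → run F
t=13: queue=[F,H,C,B,E] q_used=2 → run F
t=14: queue=[H,C,B,E,F] q_used=0 → run H
t=15: queue=[H,C,B,E,F] q_used=1 → run H
t=16: queue=[H,C,B,E,F] q_used=2 → run H
t=17: queue=[C,B,E,F] q_used=0 → run C
t=18: queue=[C,B,E,F] q_used=1 → run C
t=19: queue=[C,B,E,F] q_used=2 → run C
t=20: queue=[B,E,F,C] q_used=0 → run B
t=21: queue=[B,E,F,C] q_used=1 → run B
t=22: queue=[E,F,C] q_used=0 → run E
t=23: queue=[E,F,C] q_used=1 → run E
t=24: queue=[E,F,C] q_used=2 → run E
t=25: queue=[F,C,E] q_used=0 → run F
t=26: queue=[C,E] q_used=0 → run C
t=27: queue=[E] q_used=0 → run E
t=28: queue=[E] q_used=1 → run E
t=29: (idle)
t=30: (idle)
t=31: (idle)
t=32: (idle)

context switches = 12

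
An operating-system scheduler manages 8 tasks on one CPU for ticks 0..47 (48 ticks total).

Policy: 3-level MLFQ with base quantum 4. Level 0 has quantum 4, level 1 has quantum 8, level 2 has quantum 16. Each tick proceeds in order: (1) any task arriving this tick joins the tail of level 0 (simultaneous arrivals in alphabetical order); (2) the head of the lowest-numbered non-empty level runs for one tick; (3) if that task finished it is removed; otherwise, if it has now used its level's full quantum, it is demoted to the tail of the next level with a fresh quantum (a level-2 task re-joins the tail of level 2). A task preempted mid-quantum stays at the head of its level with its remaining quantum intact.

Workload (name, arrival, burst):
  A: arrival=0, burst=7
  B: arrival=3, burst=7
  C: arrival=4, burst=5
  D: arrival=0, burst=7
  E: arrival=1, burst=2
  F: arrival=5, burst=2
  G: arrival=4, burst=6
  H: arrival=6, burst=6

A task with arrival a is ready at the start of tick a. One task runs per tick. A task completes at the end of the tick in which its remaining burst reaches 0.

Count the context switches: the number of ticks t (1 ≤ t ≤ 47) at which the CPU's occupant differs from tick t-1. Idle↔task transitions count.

t=0: L0/L1/L2 = AD/-/- → run A
t=1: L0/L1/L2 = ADE/-/- → run A
t=2: L0/L1/L2 = ADE/-/- → run A
t=3: L0/L1/L2 = ADEB/-/- → run A
t=4: L0/L1/L2 = DEBCG/A/- → run D
t=5: L0/L1/L2 = DEBCGF/A/- → run D
t=6: L0/L1/L2 = DEBCGFH/A/- → run D
t=7: L0/L1/L2 = DEBCGFH/A/- → run D
t=8: L0/L1/L2 = EBCGFH/AD/- → run E
t=9: L0/L1/L2 = EBCGFH/AD/- → run E
t=10: L0/L1/L2 = BCGFH/AD/- → run B
t=11: L0/L1/L2 = BCGFH/AD/- → run B
t=12: L0/L1/L2 = BCGFH/AD/- → run B
t=13: L0/L1/L2 = BCGFH/AD/- → run B
t=14: L0/L1/L2 = CGFH/ADB/- → run C
t=15: L0/L1/L2 = CGFH/ADB/- → run C
t=16: L0/L1/L2 = CGFH/ADB/- → run C
t=17: L0/L1/L2 = CGFH/ADB/- → run C
t=18: L0/L1/L2 = GFH/ADBC/- → run G
t=19: L0/L1/L2 = GFH/ADBC/- → run G
t=20: L0/L1/L2 = GFH/ADBC/- → run G
t=21: L0/L1/L2 = GFH/ADBC/- → run G
t=22: L0/L1/L2 = FH/ADBCG/- → run F
t=23: L0/L1/L2 = FH/ADBCG/- → run F
t=24: L0/L1/L2 = H/ADBCG/- → run H
t=25: L0/L1/L2 = H/ADBCG/- → run H
t=26: L0/L1/L2 = H/ADBCG/- → run H
t=27: L0/L1/L2 = H/ADBCG/- → run H
t=28: L0/L1/L2 = -/ADBCGH/- → run A
t=29: L0/L1/L2 = -/ADBCGH/- → run A
t=30: L0/L1/L2 = -/ADBCGH/- → run A
t=31: L0/L1/L2 = -/DBCGH/- → run D
t=32: L0/L1/L2 = -/DBCGH/- → run D
t=33: L0/L1/L2 = -/DBCGH/- → run D
t=34: L0/L1/L2 = -/BCGH/- → run B
t=35: L0/L1/L2 = -/BCGH/- → run B
t=36: L0/L1/L2 = -/BCGH/- → run B
t=37: L0/L1/L2 = -/CGH/- → run C
t=38: L0/L1/L2 = -/GH/- → run G
t=39: L0/L1/L2 = -/GH/- → run G
t=40: L0/L1/L2 = -/H/- → run H
t=41: L0/L1/L2 = -/H/- → run H
t=42: (idle)
t=43: (idle)
t=44: (idle)
t=45: (idle)
t=46: (idle)
t=47: (idle)

context switches = 14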